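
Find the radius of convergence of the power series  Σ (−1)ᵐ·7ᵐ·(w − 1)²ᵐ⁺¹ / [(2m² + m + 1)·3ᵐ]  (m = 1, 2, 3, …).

The ratio of consecutive coefficients is [(2m² + m + 1)/(2(m+1)² + (m+1) + 1)] · 7/3 → 7/3.
Since the exponent of (w − 1) increases by 2 each term, convergence requires |w − 1|² < 3/7, hence R = √21/7.

R = √21/7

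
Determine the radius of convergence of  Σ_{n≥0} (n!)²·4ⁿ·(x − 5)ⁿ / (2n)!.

Ratio test: |a_{n+1}/a_n| = (n+1)²/[(2n+1)·(2n+2)] · 4 → 1 as n → ∞.
Hence R = 1.

R = 1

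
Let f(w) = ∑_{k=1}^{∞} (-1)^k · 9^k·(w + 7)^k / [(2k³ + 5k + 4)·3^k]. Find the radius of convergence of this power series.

R = 1/3

Ratio test: |a_{k+1}/a_k| = [(2k³ + 5k + 4)/(2(k+1)³ + 5(k+1) + 4)] · 9/3 → 3 as k → ∞.
Convergence for |w + 7| · 3 < 1, i.e. |w + 7| < 1/3. So R = 1/3.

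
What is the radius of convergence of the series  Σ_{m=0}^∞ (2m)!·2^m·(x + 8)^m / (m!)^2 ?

Ratio test: |a_{m+1}/a_m| = (2m+1)·(2m+2)/(m+1)² · 2 → 8 as m → ∞.
Convergence for |x + 8| · 8 < 1, i.e. |x + 8| < 1/8. So R = 1/8.

R = 1/8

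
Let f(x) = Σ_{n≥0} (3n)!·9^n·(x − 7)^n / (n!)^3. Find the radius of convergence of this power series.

The ratio of consecutive coefficients is (3n+1)·(3n+2)·(3n+3)/(n+1)³ · 9 → 243.
Thus R = 1/(243) = 1/243.

R = 1/243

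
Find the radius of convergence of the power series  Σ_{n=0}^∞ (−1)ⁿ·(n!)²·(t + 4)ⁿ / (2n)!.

R = 4

Ratio test: |a_{n+1}/a_n| = (n+1)²/[(2n+1)·(2n+2)] → 1/4 as n → ∞.
Hence the series converges for |t + 4| < 1/(1/4) = 4, so the radius of convergence is 4.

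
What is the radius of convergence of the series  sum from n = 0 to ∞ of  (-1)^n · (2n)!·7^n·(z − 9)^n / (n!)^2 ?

Ratio test: |a_{n+1}/a_n| = (2n+1)·(2n+2)/(n+1)² · 7 → 28 as n → ∞.
Thus R = 1/(28) = 1/28.

R = 1/28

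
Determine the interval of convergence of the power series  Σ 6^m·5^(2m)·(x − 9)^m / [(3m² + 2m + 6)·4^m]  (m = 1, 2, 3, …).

[673/75, 677/75]

Ratio test: |a_{m+1}/a_m| = [(3m² + 2m + 6)/(3(m+1)² + 2(m+1) + 6)] · 6·25/4 → 75/2 as m → ∞.
Convergence for |x − 9| · 75/2 < 1, i.e. |x − 9| < 2/75. So R = 2/75.
When x = 677/75, the series is dominated by a constant times Σ 1/m², which converges (p = 2 > 1).
At x = 673/75: absolute convergence follows by limit comparison with Σ 1/m².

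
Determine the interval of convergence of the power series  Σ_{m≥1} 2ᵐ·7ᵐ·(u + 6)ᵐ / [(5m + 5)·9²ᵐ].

Ratio test: |a_{m+1}/a_m| = [(5m + 5)/(5(m+1) + 5)] · 2·7/81 → 14/81 as m → ∞.
Hence the series converges for |u + 6| < 1/(14/81) = 81/14, so the radius of convergence is 81/14.
Check u = -3/14: the terms are asymptotic to a nonzero constant times 1/m, so the series diverges by limit comparison with Σ 1/m.
When u = -165/14, an alternating series whose terms decrease to 0 in absolute value, so it converges by the Leibniz criterion.

[-165/14, -3/14)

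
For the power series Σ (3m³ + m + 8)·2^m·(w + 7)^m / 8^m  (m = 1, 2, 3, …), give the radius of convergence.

By the ratio test, |a_{m+1}/a_m| = [(3(m+1)³ + (m+1) + 8)/(3m³ + m + 8)] · 2/8 → 1/4.
Thus R = 1/(1/4) = 4.

R = 4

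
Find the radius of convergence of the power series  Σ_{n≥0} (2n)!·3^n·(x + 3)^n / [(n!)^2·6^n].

R = 1/2

The ratio of consecutive coefficients is (2n+1)·(2n+2)/(n+1)² · 3/6 → 2.
Convergence for |x + 3| · 2 < 1, i.e. |x + 3| < 1/2. So R = 1/2.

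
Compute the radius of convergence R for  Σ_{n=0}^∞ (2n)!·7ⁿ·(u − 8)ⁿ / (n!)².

By the ratio test, |a_{n+1}/a_n| = (2n+1)·(2n+2)/(n+1)² · 7 → 28.
Convergence for |u − 8| · 28 < 1, i.e. |u − 8| < 1/28. So R = 1/28.

R = 1/28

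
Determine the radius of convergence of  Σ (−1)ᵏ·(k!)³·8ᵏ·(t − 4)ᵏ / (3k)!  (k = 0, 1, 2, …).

R = 27/8

Ratio test: |a_{k+1}/a_k| = (k+1)³/[(3k+1)·(3k+2)·(3k+3)] · 8 → 8/27 as k → ∞.
Hence the series converges for |t − 4| < 1/(8/27) = 27/8, so the radius of convergence is 27/8.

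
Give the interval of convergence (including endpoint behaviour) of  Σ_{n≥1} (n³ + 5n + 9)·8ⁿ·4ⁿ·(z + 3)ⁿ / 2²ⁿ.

(-25/8, -23/8)

By the ratio test, |a_{n+1}/a_n| = [((n+1)³ + 5(n+1) + 9)/(n³ + 5n + 9)] · 8·4/4 → 8.
Convergence for |z + 3| · 8 < 1, i.e. |z + 3| < 1/8. So R = 1/8.
At z = -23/8: the n-th term does not approach 0; divergence by the term test.
When z = -25/8, the terms have absolute value of order n³, which does not tend to 0, so the series diverges by the divergence test.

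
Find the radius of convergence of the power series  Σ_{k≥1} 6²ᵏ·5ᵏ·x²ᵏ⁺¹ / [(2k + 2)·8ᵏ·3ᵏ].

Ratio test: |a_{k+1}/a_k| = [(2k + 2)/(2(k+1) + 2)] · 36·5/(8·3) → 15/2 as k → ∞.
Since the exponent of x increases by 2 each term, convergence requires |x|² < 2/15, hence R = √30/15.

R = √30/15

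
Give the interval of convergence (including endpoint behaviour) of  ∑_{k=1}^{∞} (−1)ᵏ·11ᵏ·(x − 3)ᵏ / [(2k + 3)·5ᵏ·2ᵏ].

The ratio of consecutive coefficients is [(2k + 3)/(2(k+1) + 3)] · 11/(5·2) → 11/10.
Thus R = 1/(11/10) = 10/11.
Check x = 43/11: the terms alternate in sign and decrease monotonically to 0 in absolute value (size ~ c/k), so the alternating series test gives convergence.
Check x = 23/11: the terms are asymptotic to a nonzero constant times 1/k, so the series diverges by limit comparison with Σ 1/k.

(23/11, 43/11]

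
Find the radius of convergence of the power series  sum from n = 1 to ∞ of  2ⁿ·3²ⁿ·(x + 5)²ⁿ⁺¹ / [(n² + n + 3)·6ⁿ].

R = √3/3

Ratio test: |a_{n+1}/a_n| = [(n² + n + 3)/((n+1)² + (n+1) + 3)] · 2·9/6 → 3 as n → ∞.
Successive powers of (x + 5) differ by 2, so the series converges when |x + 5|² · 3 < 1, i.e. |x + 5| < √(1/3). So R = √3/3.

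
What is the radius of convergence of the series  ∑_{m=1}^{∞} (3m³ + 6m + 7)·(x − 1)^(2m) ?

R = 1

Ratio test: |a_{m+1}/a_m| = (3(m+1)³ + 6(m+1) + 7)/(3m³ + 6m + 7) → 1 as m → ∞.
Writing y = (x − 1)², the series in y has radius 1, so |x − 1| < √(1) = 1 and R = 1.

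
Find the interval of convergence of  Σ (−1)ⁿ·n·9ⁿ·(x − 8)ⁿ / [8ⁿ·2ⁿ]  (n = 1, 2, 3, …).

(56/9, 88/9)

Ratio test: |a_{n+1}/a_n| = [(n+1)/n] · 9/(8·2) → 9/16 as n → ∞.
The series converges when 9/16 · |x − 8| < 1, giving R = 16/9.
Endpoint x = 88/9: the terms have absolute value of order n, which does not tend to 0, so the series diverges by the divergence test.
When x = 56/9, the n-th term does not approach 0; divergence by the term test.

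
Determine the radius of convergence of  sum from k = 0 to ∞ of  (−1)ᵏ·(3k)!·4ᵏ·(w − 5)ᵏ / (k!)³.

R = 1/108

Ratio test: |a_{k+1}/a_k| = (3k+1)·(3k+2)·(3k+3)/(k+1)³ · 4 → 108 as k → ∞.
Thus R = 1/(108) = 1/108.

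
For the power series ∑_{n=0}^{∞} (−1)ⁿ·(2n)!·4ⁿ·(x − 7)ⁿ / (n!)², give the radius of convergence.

R = 1/16

The ratio of consecutive coefficients is (2n+1)·(2n+2)/(n+1)² · 4 → 16.
Hence the series converges for |x − 7| < 1/(16) = 1/16, so the radius of convergence is 1/16.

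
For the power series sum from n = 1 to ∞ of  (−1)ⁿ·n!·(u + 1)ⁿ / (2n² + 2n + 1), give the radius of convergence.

R = 0

By the ratio test, |a_{n+1}/a_n| = (n+1) · (2n² + 2n + 1)/(2(n+1)² + 2(n+1) + 1) → ∞.
Since the ratio → ∞, the series diverges for every u ≠ -1, and R = 0.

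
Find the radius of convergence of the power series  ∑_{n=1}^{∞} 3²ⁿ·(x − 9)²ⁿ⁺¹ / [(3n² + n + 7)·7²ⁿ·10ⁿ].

R = 7√10/3

The ratio of consecutive coefficients is [(3n² + n + 7)/(3(n+1)² + (n+1) + 7)] · 9/(49·10) → 9/490.
Writing y = (x − 9)², the series in y has radius 490/9, so |x − 9| < √(490/9) and R = 7√10/3.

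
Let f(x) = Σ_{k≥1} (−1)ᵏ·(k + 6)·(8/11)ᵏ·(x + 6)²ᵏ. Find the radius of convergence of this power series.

R = √22/4

By the ratio test, |a_{k+1}/a_k| = [((k+1) + 6)/(k + 6)] · 8/11 → 8/11.
Successive powers of (x + 6) differ by 2, so the series converges when |x + 6|² · 8/11 < 1, i.e. |x + 6| < √(11/8). So R = √22/4.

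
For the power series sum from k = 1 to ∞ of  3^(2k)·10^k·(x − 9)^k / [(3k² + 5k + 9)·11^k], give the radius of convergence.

R = 11/90

Apply the ratio test: |a_{k+1}| / |a_k| = [(3k² + 5k + 9)/(3(k+1)² + 5(k+1) + 9)] · 9·10/11, which tends to 90/11 as k → ∞.
Hence the series converges for |x − 9| < 1/(90/11) = 11/90, so the radius of convergence is 11/90.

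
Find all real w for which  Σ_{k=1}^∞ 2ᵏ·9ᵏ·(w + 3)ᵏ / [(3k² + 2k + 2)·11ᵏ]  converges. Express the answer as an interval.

Apply the ratio test: |a_{k+1}| / |a_k| = [(3k² + 2k + 2)/(3(k+1)² + 2(k+1) + 2)] · 2·9/11, which tends to 18/11 as k → ∞.
The series converges when 18/11 · |w + 3| < 1, giving R = 11/18.
When w = -43/18, absolute convergence follows by limit comparison with Σ 1/k².
Endpoint w = -65/18: the terms are on the order of 1/k², so the series converges absolutely by comparison with the p-series (p = 2 > 1).

[-65/18, -43/18]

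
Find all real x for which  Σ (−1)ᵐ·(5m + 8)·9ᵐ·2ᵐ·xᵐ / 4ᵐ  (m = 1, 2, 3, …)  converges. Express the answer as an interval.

(-2/9, 2/9)

Apply the ratio test: |a_{m+1}| / |a_m| = [(5(m+1) + 8)/(5m + 8)] · 9·2/4, which tends to 9/2 as m → ∞.
The series converges when 9/2 · |x| < 1, giving R = 2/9.
Endpoint x = 2/9: the terms have absolute value of order m, which does not tend to 0, so the series diverges by the divergence test.
Check x = -2/9: the terms do not tend to 0, so the series diverges.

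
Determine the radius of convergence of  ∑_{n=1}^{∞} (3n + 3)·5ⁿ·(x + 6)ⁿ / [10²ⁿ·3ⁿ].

R = 60

Ratio test: |a_{n+1}/a_n| = [(3(n+1) + 3)/(3n + 3)] · 5/(100·3) → 1/60 as n → ∞.
Hence the series converges for |x + 6| < 1/(1/60) = 60, so the radius of convergence is 60.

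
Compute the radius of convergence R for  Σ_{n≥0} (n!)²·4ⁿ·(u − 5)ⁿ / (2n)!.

Ratio test: |a_{n+1}/a_n| = (n+1)²/[(2n+1)·(2n+2)] · 4 → 1 as n → ∞.
Hence R = 1.

R = 1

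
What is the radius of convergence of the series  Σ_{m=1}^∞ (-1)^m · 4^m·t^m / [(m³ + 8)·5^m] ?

The ratio of consecutive coefficients is [(m³ + 8)/((m+1)³ + 8)] · 4/5 → 4/5.
The series converges when 4/5 · |t| < 1, giving R = 5/4.

R = 5/4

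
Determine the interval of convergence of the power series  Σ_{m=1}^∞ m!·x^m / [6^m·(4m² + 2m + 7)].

{0}

The ratio of consecutive coefficients is (m+1) · 1/6 · (4m² + 2m + 7)/(4(m+1)² + 2(m+1) + 7) → ∞.
Since the ratio → ∞, the series diverges for every x ≠ 0, and R = 0.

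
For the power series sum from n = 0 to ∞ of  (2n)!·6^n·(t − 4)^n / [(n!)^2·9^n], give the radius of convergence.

The ratio of consecutive coefficients is (2n+1)·(2n+2)/(n+1)² · 6/9 → 8/3.
Thus R = 1/(8/3) = 3/8.

R = 3/8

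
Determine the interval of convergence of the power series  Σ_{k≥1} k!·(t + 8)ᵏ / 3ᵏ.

Ratio test: |a_{k+1}/a_k| = (k+1) · 1/3 → ∞ as k → ∞.
Since the ratio → ∞, the series diverges for every t ≠ -8, and R = 0.

{-8}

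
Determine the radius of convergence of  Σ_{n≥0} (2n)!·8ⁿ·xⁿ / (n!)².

By the ratio test, |a_{n+1}/a_n| = (2n+1)·(2n+2)/(n+1)² · 8 → 32.
Hence the series converges for |x| < 1/(32) = 1/32, so the radius of convergence is 1/32.

R = 1/32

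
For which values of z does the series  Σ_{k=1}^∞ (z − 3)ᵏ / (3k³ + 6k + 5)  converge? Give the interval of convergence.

Ratio test: |a_{k+1}/a_k| = (3k³ + 6k + 5)/(3(k+1)³ + 6(k+1) + 5) → 1 as k → ∞.
Hence R = 1.
Endpoint z = 4: absolute convergence follows by limit comparison with Σ 1/k³.
At z = 2: absolute convergence follows by limit comparison with Σ 1/k³.

[2, 4]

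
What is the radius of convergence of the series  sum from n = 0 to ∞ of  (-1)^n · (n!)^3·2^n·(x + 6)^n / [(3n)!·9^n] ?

The ratio of consecutive coefficients is (n+1)³/[(3n+1)·(3n+2)·(3n+3)] · 2/9 → 2/243.
Thus R = 1/(2/243) = 243/2.

R = 243/2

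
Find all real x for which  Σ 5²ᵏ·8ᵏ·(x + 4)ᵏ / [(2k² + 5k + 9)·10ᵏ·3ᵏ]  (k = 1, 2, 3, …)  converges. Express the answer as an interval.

[-83/20, -77/20]

Apply the ratio test: |a_{k+1}| / |a_k| = [(2k² + 5k + 9)/(2(k+1)² + 5(k+1) + 9)] · 25·8/(10·3), which tends to 20/3 as k → ∞.
Hence the series converges for |x + 4| < 1/(20/3) = 3/20, so the radius of convergence is 3/20.
Endpoint x = -77/20: the terms are on the order of 1/k², so the series converges absolutely by comparison with the p-series (p = 2 > 1).
When x = -83/20, the terms are on the order of 1/k², so the series converges absolutely by comparison with the p-series (p = 2 > 1).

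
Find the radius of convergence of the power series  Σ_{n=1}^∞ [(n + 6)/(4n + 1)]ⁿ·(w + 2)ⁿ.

R = 4

By the Cauchy root test, |a_n|^(1/n) = (n + 6)/(4n + 1) → 1/4.
Thus R = 1/(1/4) = 4.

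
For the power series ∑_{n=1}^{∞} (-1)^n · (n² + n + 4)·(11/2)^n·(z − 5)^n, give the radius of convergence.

Apply the ratio test: |a_{n+1}| / |a_n| = [((n+1)² + (n+1) + 4)/(n² + n + 4)] · 11/2, which tends to 11/2 as n → ∞.
The series converges when 11/2 · |z − 5| < 1, giving R = 2/11.

R = 2/11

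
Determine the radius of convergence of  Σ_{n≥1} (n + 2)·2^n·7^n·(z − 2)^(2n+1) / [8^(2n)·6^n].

Ratio test: |a_{n+1}/a_n| = [((n+1) + 2)/(n + 2)] · 2·7/(64·6) → 7/192 as n → ∞.
Successive powers of (z − 2) differ by 2, so the series converges when |z − 2|² · 7/192 < 1, i.e. |z − 2| < √(192/7). So R = 8√21/7.

R = 8√21/7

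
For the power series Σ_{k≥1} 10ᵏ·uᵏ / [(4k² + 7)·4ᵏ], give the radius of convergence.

R = 2/5

Ratio test: |a_{k+1}/a_k| = [(4k² + 7)/(4(k+1)² + 7)] · 10/4 → 5/2 as k → ∞.
The series converges when 5/2 · |u| < 1, giving R = 2/5.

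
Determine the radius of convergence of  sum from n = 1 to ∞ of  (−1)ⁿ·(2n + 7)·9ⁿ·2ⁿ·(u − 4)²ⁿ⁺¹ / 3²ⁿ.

The ratio of consecutive coefficients is [(2(n+1) + 7)/(2n + 7)] · 9·2/9 → 2.
Writing y = (u − 4)², the series in y has radius 1/2, so |u − 4| < √(1/2) and R = √2/2.

R = √2/2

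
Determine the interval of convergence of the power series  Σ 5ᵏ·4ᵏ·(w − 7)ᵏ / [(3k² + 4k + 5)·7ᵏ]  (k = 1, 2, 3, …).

[133/20, 147/20]

The ratio of consecutive coefficients is [(3k² + 4k + 5)/(3(k+1)² + 4(k+1) + 5)] · 5·4/7 → 20/7.
Hence the series converges for |w − 7| < 1/(20/7) = 7/20, so the radius of convergence is 7/20.
Endpoint w = 147/20: absolute convergence follows by limit comparison with Σ 1/k².
When w = 133/20, the series is dominated by a constant times Σ 1/k², which converges (p = 2 > 1).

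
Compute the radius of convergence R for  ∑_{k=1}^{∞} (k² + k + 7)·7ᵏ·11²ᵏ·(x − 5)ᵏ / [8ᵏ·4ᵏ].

R = 32/847

Ratio test: |a_{k+1}/a_k| = [((k+1)² + (k+1) + 7)/(k² + k + 7)] · 7·121/(8·4) → 847/32 as k → ∞.
The series converges when 847/32 · |x − 5| < 1, giving R = 32/847.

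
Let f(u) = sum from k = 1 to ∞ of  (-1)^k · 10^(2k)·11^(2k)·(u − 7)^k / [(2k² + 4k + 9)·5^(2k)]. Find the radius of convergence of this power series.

R = 1/484

The ratio of consecutive coefficients is [(2k² + 4k + 9)/(2(k+1)² + 4(k+1) + 9)] · 100·121/25 → 484.
Convergence for |u − 7| · 484 < 1, i.e. |u − 7| < 1/484. So R = 1/484.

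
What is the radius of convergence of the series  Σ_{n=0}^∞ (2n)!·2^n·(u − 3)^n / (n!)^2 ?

Ratio test: |a_{n+1}/a_n| = (2n+1)·(2n+2)/(n+1)² · 2 → 8 as n → ∞.
Hence the series converges for |u − 3| < 1/(8) = 1/8, so the radius of convergence is 1/8.

R = 1/8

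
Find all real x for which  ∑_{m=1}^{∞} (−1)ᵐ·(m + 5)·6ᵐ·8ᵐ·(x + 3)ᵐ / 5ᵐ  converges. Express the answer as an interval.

(-149/48, -139/48)

The ratio of consecutive coefficients is [((m+1) + 5)/(m + 5)] · 6·8/5 → 48/5.
The series converges when 48/5 · |x + 3| < 1, giving R = 5/48.
When x = -139/48, the terms do not tend to 0, so the series diverges.
When x = -149/48, the terms have absolute value of order m, which does not tend to 0, so the series diverges by the divergence test.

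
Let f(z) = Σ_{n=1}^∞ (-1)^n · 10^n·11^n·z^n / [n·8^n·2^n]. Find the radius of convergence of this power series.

R = 8/55

By the ratio test, |a_{n+1}/a_n| = [n/(n+1)] · 10·11/(8·2) → 55/8.
Convergence for |z| · 55/8 < 1, i.e. |z| < 8/55. So R = 8/55.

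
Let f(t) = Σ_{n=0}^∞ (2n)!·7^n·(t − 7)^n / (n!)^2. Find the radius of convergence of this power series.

Ratio test: |a_{n+1}/a_n| = (2n+1)·(2n+2)/(n+1)² · 7 → 28 as n → ∞.
Hence the series converges for |t − 7| < 1/(28) = 1/28, so the radius of convergence is 1/28.

R = 1/28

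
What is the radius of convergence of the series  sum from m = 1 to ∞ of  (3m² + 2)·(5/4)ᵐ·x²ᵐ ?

R = 2√5/5

By the ratio test, |a_{m+1}/a_m| = [(3(m+1)² + 2)/(3m² + 2)] · 5/4 → 5/4.
Writing y = x², the series in y has radius 4/5, so |x| < √(4/5) and R = 2√5/5.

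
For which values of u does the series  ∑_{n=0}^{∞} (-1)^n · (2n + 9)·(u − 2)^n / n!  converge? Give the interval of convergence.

Ratio test: |a_{n+1}/a_n| = (2(n+1) + 9)/(2n + 9) · 1/(n+1) → 0 as n → ∞.
The limit is 0, so the series converges for all u; R = ∞.

(−∞, ∞)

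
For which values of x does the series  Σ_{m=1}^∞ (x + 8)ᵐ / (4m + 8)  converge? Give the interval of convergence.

[-9, -7)

Ratio test: |a_{m+1}/a_m| = (4m + 8)/(4(m+1) + 8) → 1 as m → ∞.
Convergence for |x + 8| < 1, so R = 1.
Check x = -7: comparison with the harmonic series Σ 1/m shows the series diverges.
At x = -9: convergence follows from the alternating series test (terms decrease monotonically to 0).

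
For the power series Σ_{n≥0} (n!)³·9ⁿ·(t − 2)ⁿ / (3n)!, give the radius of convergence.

Apply the ratio test: |a_{n+1}| / |a_n| = (n+1)³/[(3n+1)·(3n+2)·(3n+3)] · 9, which tends to 1/3 as n → ∞.
The series converges when 1/3 · |t − 2| < 1, giving R = 3.

R = 3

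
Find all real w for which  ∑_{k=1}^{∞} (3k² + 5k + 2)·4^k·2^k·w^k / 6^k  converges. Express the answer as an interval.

(-3/4, 3/4)

Apply the ratio test: |a_{k+1}| / |a_k| = [(3(k+1)² + 5(k+1) + 2)/(3k² + 5k + 2)] · 4·2/6, which tends to 4/3 as k → ∞.
Hence the series converges for |w| < 1/(4/3) = 3/4, so the radius of convergence is 3/4.
When w = 3/4, the terms have absolute value of order k², which does not tend to 0, so the series diverges by the divergence test.
Check w = -3/4: the k-th term does not approach 0; divergence by the term test.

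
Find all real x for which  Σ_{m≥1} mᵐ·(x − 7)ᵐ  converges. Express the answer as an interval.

{7}

Root test: |a_m|^(1/m) = m → ∞.
The root grows without bound, so R = 0 (convergence only at x = 7).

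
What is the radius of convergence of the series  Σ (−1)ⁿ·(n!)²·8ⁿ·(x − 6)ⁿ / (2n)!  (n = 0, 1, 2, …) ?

R = 1/2

Ratio test: |a_{n+1}/a_n| = (n+1)²/[(2n+1)·(2n+2)] · 8 → 2 as n → ∞.
Hence the series converges for |x − 6| < 1/(2) = 1/2, so the radius of convergence is 1/2.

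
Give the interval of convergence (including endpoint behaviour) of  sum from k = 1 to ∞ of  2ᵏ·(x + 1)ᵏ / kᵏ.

(−∞, ∞)

By the Cauchy root test, |a_k|^(1/k) = 2/k → 0.
The limit is 0 for every x, so R = ∞.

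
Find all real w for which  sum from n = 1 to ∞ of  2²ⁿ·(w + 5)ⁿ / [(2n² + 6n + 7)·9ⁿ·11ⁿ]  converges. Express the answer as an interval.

Ratio test: |a_{n+1}/a_n| = [(2n² + 6n + 7)/(2(n+1)² + 6(n+1) + 7)] · 4/(9·11) → 4/99 as n → ∞.
Convergence for |w + 5| · 4/99 < 1, i.e. |w + 5| < 99/4. So R = 99/4.
Endpoint w = 79/4: the terms are on the order of 1/n², so the series converges absolutely by comparison with the p-series (p = 2 > 1).
Check w = -119/4: the terms are on the order of 1/n², so the series converges absolutely by comparison with the p-series (p = 2 > 1).

[-119/4, 79/4]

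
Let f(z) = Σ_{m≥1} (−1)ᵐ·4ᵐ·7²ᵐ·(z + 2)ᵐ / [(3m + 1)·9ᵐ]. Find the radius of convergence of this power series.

Ratio test: |a_{m+1}/a_m| = [(3m + 1)/(3(m+1) + 1)] · 4·49/9 → 196/9 as m → ∞.
Hence the series converges for |z + 2| < 1/(196/9) = 9/196, so the radius of convergence is 9/196.

R = 9/196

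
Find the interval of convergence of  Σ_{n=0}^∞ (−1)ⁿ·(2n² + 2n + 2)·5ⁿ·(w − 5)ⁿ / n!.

(−∞, ∞)

The ratio of consecutive coefficients is (2(n+1)² + 2(n+1) + 2)/(2n² + 2n + 2) · 5 · 1/(n+1) → 0.
The ratio tends to 0 regardless of w, hence R = ∞.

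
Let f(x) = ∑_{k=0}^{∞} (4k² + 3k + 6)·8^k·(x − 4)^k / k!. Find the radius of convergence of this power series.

R = ∞

Ratio test: |a_{k+1}/a_k| = (4(k+1)² + 3(k+1) + 6)/(4k² + 3k + 6) · 8 · 1/(k+1) → 0 as k → ∞.
Since the limit is 0 < 1 for every x, the series converges on all of ℝ and R = ∞.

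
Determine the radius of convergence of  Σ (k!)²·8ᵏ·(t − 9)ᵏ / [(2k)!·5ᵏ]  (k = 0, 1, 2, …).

R = 5/2

By the ratio test, |a_{k+1}/a_k| = (k+1)²/[(2k+1)·(2k+2)] · 8/5 → 2/5.
Convergence for |t − 9| · 2/5 < 1, i.e. |t − 9| < 5/2. So R = 5/2.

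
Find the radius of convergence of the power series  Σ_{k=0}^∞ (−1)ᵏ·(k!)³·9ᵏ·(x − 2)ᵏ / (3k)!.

R = 3

By the ratio test, |a_{k+1}/a_k| = (k+1)³/[(3k+1)·(3k+2)·(3k+3)] · 9 → 1/3.
Hence the series converges for |x − 2| < 1/(1/3) = 3, so the radius of convergence is 3.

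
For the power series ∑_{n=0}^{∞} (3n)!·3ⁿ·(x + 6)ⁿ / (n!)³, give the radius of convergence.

The ratio of consecutive coefficients is (3n+1)·(3n+2)·(3n+3)/(n+1)³ · 3 → 81.
Convergence for |x + 6| · 81 < 1, i.e. |x + 6| < 1/81. So R = 1/81.

R = 1/81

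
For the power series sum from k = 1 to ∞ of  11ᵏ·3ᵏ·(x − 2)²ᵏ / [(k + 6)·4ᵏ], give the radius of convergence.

Ratio test: |a_{k+1}/a_k| = [(k + 6)/((k+1) + 6)] · 11·3/4 → 33/4 as k → ∞.
Writing y = (x − 2)², the series in y has radius 4/33, so |x − 2| < √(4/33) and R = 2√33/33.

R = 2√33/33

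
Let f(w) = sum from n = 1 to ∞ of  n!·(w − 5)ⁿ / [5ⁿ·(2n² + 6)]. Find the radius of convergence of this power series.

R = 0

Ratio test: |a_{n+1}/a_n| = (n+1) · 1/5 · (2n² + 6)/(2(n+1)² + 6) → ∞ as n → ∞.
The terms grow without bound for any (w − 5) ≠ 0, so R = 0 (convergence only at w = 5).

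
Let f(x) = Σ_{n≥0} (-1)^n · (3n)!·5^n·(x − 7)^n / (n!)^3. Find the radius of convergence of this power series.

R = 1/135

By the ratio test, |a_{n+1}/a_n| = (3n+1)·(3n+2)·(3n+3)/(n+1)³ · 5 → 135.
The series converges when 135 · |x − 7| < 1, giving R = 1/135.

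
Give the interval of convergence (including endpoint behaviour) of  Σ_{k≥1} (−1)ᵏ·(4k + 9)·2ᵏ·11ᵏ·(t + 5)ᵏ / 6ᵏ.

Apply the ratio test: |a_{k+1}| / |a_k| = [(4(k+1) + 9)/(4k + 9)] · 2·11/6, which tends to 11/3 as k → ∞.
Thus R = 1/(11/3) = 3/11.
When t = -52/11, the terms have absolute value of order k, which does not tend to 0, so the series diverges by the divergence test.
When t = -58/11, the k-th term does not approach 0; divergence by the term test.

(-58/11, -52/11)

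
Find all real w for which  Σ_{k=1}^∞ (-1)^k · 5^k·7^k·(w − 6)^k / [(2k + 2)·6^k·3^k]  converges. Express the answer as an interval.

(192/35, 228/35]

By the ratio test, |a_{k+1}/a_k| = [(2k + 2)/(2(k+1) + 2)] · 5·7/(6·3) → 35/18.
Thus R = 1/(35/18) = 18/35.
At w = 228/35: an alternating series whose terms decrease to 0 in absolute value, so it converges by the Leibniz criterion.
At w = 192/35: the terms are asymptotic to a nonzero constant times 1/k, so the series diverges by limit comparison with Σ 1/k.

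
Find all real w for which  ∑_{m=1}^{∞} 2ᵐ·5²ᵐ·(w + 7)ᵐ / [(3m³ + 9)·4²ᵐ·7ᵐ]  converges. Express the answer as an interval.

[-231/25, -119/25]

Ratio test: |a_{m+1}/a_m| = [(3m³ + 9)/(3(m+1)³ + 9)] · 2·25/(16·7) → 25/56 as m → ∞.
Hence the series converges for |w + 7| < 1/(25/56) = 56/25, so the radius of convergence is 56/25.
When w = -119/25, the terms are on the order of 1/m³, so the series converges absolutely by comparison with the p-series (p = 3 > 1).
When w = -231/25, the series is dominated by a constant times Σ 1/m³, which converges (p = 3 > 1).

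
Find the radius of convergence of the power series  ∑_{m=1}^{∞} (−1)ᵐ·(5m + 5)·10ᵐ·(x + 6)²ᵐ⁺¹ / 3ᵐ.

R = √30/10

Apply the ratio test: |a_{m+1}| / |a_m| = [(5(m+1) + 5)/(5m + 5)] · 10/3, which tends to 10/3 as m → ∞.
Writing y = (x + 6)², the series in y has radius 3/10, so |x + 6| < √(3/10) and R = √30/10.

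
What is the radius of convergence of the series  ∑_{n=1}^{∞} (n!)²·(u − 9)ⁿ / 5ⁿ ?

Ratio test: |a_{n+1}/a_n| = (n+1)² · 1/5 → ∞ as n → ∞.
The terms grow without bound for any (u − 9) ≠ 0, so R = 0 (convergence only at u = 9).

R = 0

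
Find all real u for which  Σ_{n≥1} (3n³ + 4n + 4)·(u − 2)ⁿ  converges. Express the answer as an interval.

Ratio test: |a_{n+1}/a_n| = (3(n+1)³ + 4(n+1) + 4)/(3n³ + 4n + 4) → 1 as n → ∞.
Hence R = 1.
Endpoint u = 3: the n-th term does not approach 0; divergence by the term test.
When u = 1, the terms have absolute value of order n³, which does not tend to 0, so the series diverges by the divergence test.

(1, 3)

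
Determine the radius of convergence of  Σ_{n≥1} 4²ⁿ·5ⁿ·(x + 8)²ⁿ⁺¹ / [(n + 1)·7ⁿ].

By the ratio test, |a_{n+1}/a_n| = [(n + 1)/((n+1) + 1)] · 16·5/7 → 80/7.
Since the exponent of (x + 8) increases by 2 each term, convergence requires |x + 8|² < 7/80, hence R = √35/20.

R = √35/20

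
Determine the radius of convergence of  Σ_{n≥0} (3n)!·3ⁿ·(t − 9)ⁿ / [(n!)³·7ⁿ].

R = 7/81

Apply the ratio test: |a_{n+1}| / |a_n| = (3n+1)·(3n+2)·(3n+3)/(n+1)³ · 3/7, which tends to 81/7 as n → ∞.
Hence the series converges for |t − 9| < 1/(81/7) = 7/81, so the radius of convergence is 7/81.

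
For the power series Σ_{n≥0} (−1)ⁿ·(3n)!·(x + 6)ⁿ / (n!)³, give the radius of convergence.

R = 1/27

The ratio of consecutive coefficients is (3n+1)·(3n+2)·(3n+3)/(n+1)³ → 27.
Thus R = 1/(27) = 1/27.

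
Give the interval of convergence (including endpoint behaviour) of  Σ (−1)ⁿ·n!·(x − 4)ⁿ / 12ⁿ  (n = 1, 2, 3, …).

By the ratio test, |a_{n+1}/a_n| = (n+1) · 1/12 → ∞.
The ratio grows without bound, so the series diverges whenever (x − 4) ≠ 0; it converges only at x = 4. R = 0.

{4}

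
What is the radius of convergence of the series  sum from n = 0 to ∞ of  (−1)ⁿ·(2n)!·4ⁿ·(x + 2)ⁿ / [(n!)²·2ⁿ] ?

Apply the ratio test: |a_{n+1}| / |a_n| = (2n+1)·(2n+2)/(n+1)² · 4/2, which tends to 8 as n → ∞.
Hence the series converges for |x + 2| < 1/(8) = 1/8, so the radius of convergence is 1/8.

R = 1/8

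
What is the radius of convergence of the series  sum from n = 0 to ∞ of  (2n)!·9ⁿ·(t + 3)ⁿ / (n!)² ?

Apply the ratio test: |a_{n+1}| / |a_n| = (2n+1)·(2n+2)/(n+1)² · 9, which tends to 36 as n → ∞.
Thus R = 1/(36) = 1/36.

R = 1/36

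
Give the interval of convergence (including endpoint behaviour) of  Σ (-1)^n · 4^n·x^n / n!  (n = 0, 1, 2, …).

(−∞, ∞)

Ratio test: |a_{n+1}/a_n| = 4 · 1/(n+1) → 0 as n → ∞.
Since the limit is 0 < 1 for every x, the series converges on all of ℝ and R = ∞.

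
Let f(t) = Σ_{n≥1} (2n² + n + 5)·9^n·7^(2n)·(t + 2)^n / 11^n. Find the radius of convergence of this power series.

The ratio of consecutive coefficients is [(2(n+1)² + (n+1) + 5)/(2n² + n + 5)] · 9·49/11 → 441/11.
Hence the series converges for |t + 2| < 1/(441/11) = 11/441, so the radius of convergence is 11/441.

R = 11/441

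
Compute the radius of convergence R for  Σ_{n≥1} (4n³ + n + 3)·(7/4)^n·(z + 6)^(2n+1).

Ratio test: |a_{n+1}/a_n| = [(4(n+1)³ + (n+1) + 3)/(4n³ + n + 3)] · 7/4 → 7/4 as n → ∞.
Writing y = (z + 6)², the series in y has radius 4/7, so |z + 6| < √(4/7) and R = 2√7/7.

R = 2√7/7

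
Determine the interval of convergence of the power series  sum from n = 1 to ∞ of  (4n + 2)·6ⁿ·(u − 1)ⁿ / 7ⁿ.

Ratio test: |a_{n+1}/a_n| = [(4(n+1) + 2)/(4n + 2)] · 6/7 → 6/7 as n → ∞.
The series converges when 6/7 · |u − 1| < 1, giving R = 7/6.
Endpoint u = 13/6: the n-th term does not approach 0; divergence by the term test.
Endpoint u = -1/6: the terms have absolute value of order n, which does not tend to 0, so the series diverges by the divergence test.

(-1/6, 13/6)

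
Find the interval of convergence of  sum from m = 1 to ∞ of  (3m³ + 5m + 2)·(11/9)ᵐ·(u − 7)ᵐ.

(68/11, 86/11)

The ratio of consecutive coefficients is [(3(m+1)³ + 5(m+1) + 2)/(3m³ + 5m + 2)] · 11/9 → 11/9.
Thus R = 1/(11/9) = 9/11.
Check u = 86/11: the m-th term does not approach 0; divergence by the term test.
Check u = 68/11: the terms have absolute value of order m³, which does not tend to 0, so the series diverges by the divergence test.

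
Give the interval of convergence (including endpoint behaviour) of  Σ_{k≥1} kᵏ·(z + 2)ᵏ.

{-2}

Applying the root test, |a_k|^(1/k) = k → ∞.
The root grows without bound, so R = 0 (convergence only at z = -2).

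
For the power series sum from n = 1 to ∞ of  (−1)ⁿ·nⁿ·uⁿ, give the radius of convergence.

By the Cauchy root test, |a_n|^(1/n) = n → ∞.
Since the n-th root of |a_n| is unbounded, the series converges only at u = 0; R = 0.

R = 0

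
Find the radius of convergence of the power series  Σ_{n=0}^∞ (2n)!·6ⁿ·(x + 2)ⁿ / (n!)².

Apply the ratio test: |a_{n+1}| / |a_n| = (2n+1)·(2n+2)/(n+1)² · 6, which tends to 24 as n → ∞.
Thus R = 1/(24) = 1/24.

R = 1/24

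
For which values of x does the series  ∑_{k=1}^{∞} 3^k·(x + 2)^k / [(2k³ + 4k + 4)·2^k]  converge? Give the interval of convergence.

[-8/3, -4/3]

Apply the ratio test: |a_{k+1}| / |a_k| = [(2k³ + 4k + 4)/(2(k+1)³ + 4(k+1) + 4)] · 3/2, which tends to 3/2 as k → ∞.
Convergence for |x + 2| · 3/2 < 1, i.e. |x + 2| < 2/3. So R = 2/3.
Endpoint x = -4/3: absolute convergence follows by limit comparison with Σ 1/k³.
At x = -8/3: the terms are on the order of 1/k³, so the series converges absolutely by comparison with the p-series (p = 3 > 1).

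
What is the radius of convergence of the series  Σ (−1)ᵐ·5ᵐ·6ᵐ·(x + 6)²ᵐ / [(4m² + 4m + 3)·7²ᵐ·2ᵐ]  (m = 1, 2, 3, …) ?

Apply the ratio test: |a_{m+1}| / |a_m| = [(4m² + 4m + 3)/(4(m+1)² + 4(m+1) + 3)] · 5·6/(49·2), which tends to 15/49 as m → ∞.
Successive powers of (x + 6) differ by 2, so the series converges when |x + 6|² · 15/49 < 1, i.e. |x + 6| < √(49/15). So R = 7√15/15.

R = 7√15/15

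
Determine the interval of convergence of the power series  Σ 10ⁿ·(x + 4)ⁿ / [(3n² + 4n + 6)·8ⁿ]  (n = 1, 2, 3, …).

[-24/5, -16/5]

The ratio of consecutive coefficients is [(3n² + 4n + 6)/(3(n+1)² + 4(n+1) + 6)] · 10/8 → 5/4.
Hence the series converges for |x + 4| < 1/(5/4) = 4/5, so the radius of convergence is 4/5.
Endpoint x = -16/5: the series is dominated by a constant times Σ 1/n², which converges (p = 2 > 1).
When x = -24/5, the terms are on the order of 1/n², so the series converges absolutely by comparison with the p-series (p = 2 > 1).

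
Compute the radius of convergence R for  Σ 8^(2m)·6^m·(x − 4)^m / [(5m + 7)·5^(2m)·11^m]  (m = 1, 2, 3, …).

R = 275/384

Ratio test: |a_{m+1}/a_m| = [(5m + 7)/(5(m+1) + 7)] · 64·6/(25·11) → 384/275 as m → ∞.
Hence the series converges for |x − 4| < 1/(384/275) = 275/384, so the radius of convergence is 275/384.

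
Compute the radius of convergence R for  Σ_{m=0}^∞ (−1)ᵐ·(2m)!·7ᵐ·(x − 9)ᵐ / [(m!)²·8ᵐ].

The ratio of consecutive coefficients is (2m+1)·(2m+2)/(m+1)² · 7/8 → 7/2.
Thus R = 1/(7/2) = 2/7.

R = 2/7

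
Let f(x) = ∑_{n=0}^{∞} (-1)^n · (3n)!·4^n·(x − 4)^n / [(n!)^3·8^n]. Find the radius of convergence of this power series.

The ratio of consecutive coefficients is (3n+1)·(3n+2)·(3n+3)/(n+1)³ · 4/8 → 27/2.
Convergence for |x − 4| · 27/2 < 1, i.e. |x − 4| < 2/27. So R = 2/27.

R = 2/27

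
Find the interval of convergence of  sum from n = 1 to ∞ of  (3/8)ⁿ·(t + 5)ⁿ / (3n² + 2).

By the ratio test, |a_{n+1}/a_n| = [(3n² + 2)/(3(n+1)² + 2)] · 3/8 → 3/8.
Convergence for |t + 5| · 3/8 < 1, i.e. |t + 5| < 8/3. So R = 8/3.
At t = -7/3: absolute convergence follows by limit comparison with Σ 1/n².
At t = -23/3: absolute convergence follows by limit comparison with Σ 1/n².

[-23/3, -7/3]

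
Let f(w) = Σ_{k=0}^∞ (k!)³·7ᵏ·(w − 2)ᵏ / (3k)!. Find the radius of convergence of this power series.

R = 27/7

Apply the ratio test: |a_{k+1}| / |a_k| = (k+1)³/[(3k+1)·(3k+2)·(3k+3)] · 7, which tends to 7/27 as k → ∞.
Thus R = 1/(7/27) = 27/7.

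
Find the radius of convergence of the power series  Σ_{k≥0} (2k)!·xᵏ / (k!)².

By the ratio test, |a_{k+1}/a_k| = (2k+1)·(2k+2)/(k+1)² → 4.
Thus R = 1/(4) = 1/4.

R = 1/4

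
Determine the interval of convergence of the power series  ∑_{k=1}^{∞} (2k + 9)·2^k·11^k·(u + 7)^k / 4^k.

By the ratio test, |a_{k+1}/a_k| = [(2(k+1) + 9)/(2k + 9)] · 2·11/4 → 11/2.
Thus R = 1/(11/2) = 2/11.
Check u = -75/11: the terms do not tend to 0, so the series diverges.
Endpoint u = -79/11: the terms have absolute value of order k, which does not tend to 0, so the series diverges by the divergence test.

(-79/11, -75/11)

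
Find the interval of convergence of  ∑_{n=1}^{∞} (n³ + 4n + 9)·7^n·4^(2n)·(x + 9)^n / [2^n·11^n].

(-515/56, -493/56)

Ratio test: |a_{n+1}/a_n| = [((n+1)³ + 4(n+1) + 9)/(n³ + 4n + 9)] · 7·16/(2·11) → 56/11 as n → ∞.
Thus R = 1/(56/11) = 11/56.
Endpoint x = -493/56: the terms have absolute value of order n³, which does not tend to 0, so the series diverges by the divergence test.
Endpoint x = -515/56: the n-th term does not approach 0; divergence by the term test.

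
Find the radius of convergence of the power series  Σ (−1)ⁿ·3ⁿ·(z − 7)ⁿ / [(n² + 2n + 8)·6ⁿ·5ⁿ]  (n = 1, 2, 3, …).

R = 10

By the ratio test, |a_{n+1}/a_n| = [(n² + 2n + 8)/((n+1)² + 2(n+1) + 8)] · 3/(6·5) → 1/10.
The series converges when 1/10 · |z − 7| < 1, giving R = 10.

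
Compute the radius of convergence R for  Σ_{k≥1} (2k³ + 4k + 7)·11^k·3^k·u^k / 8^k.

R = 8/33

The ratio of consecutive coefficients is [(2(k+1)³ + 4(k+1) + 7)/(2k³ + 4k + 7)] · 11·3/8 → 33/8.
The series converges when 33/8 · |u| < 1, giving R = 8/33.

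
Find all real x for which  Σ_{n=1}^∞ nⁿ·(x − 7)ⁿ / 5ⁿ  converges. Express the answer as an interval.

{7}

By the Cauchy root test, |a_n|^(1/n) = n/5 → ∞.
The root grows without bound, so R = 0 (convergence only at x = 7).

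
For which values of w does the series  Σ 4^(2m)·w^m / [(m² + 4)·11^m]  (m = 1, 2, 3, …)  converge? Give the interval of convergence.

[-11/16, 11/16]

Apply the ratio test: |a_{m+1}| / |a_m| = [(m² + 4)/((m+1)² + 4)] · 16/11, which tends to 16/11 as m → ∞.
The series converges when 16/11 · |w| < 1, giving R = 11/16.
At w = 11/16: the terms are on the order of 1/m², so the series converges absolutely by comparison with the p-series (p = 2 > 1).
When w = -11/16, absolute convergence follows by limit comparison with Σ 1/m².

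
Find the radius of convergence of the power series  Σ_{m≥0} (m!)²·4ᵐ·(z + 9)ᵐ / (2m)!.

The ratio of consecutive coefficients is (m+1)²/[(2m+1)·(2m+2)] · 4 → 1.
Hence R = 1.

R = 1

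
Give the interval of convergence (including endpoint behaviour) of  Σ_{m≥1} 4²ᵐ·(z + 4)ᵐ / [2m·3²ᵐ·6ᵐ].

[-59/8, -5/8)

The ratio of consecutive coefficients is [2m/2(m+1)] · 16/(9·6) → 8/27.
Convergence for |z + 4| · 8/27 < 1, i.e. |z + 4| < 27/8. So R = 27/8.
Endpoint z = -5/8: the terms behave like c/m; limit comparison with the harmonic series gives divergence.
When z = -59/8, the terms alternate in sign and decrease monotonically to 0 in absolute value (size ~ c/m), so the alternating series test gives convergence.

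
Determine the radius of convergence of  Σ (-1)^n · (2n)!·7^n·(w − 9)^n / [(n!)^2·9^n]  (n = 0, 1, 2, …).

R = 9/28

Ratio test: |a_{n+1}/a_n| = (2n+1)·(2n+2)/(n+1)² · 7/9 → 28/9 as n → ∞.
Thus R = 1/(28/9) = 9/28.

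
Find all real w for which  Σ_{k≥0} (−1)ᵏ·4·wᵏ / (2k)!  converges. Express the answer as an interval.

(−∞, ∞)

The ratio of consecutive coefficients is 4/4 · 1/[(2k+1)·(2k+2)] → 0.
The limit is 0, so the series converges for all w; R = ∞.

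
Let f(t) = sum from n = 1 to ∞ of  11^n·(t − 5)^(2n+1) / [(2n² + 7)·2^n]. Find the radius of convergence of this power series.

Ratio test: |a_{n+1}/a_n| = [(2n² + 7)/(2(n+1)² + 7)] · 11/2 → 11/2 as n → ∞.
Writing y = (t − 5)², the series in y has radius 2/11, so |t − 5| < √(2/11) and R = √22/11.

R = √22/11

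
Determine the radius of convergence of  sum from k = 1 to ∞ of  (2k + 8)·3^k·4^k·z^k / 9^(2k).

R = 27/4

Apply the ratio test: |a_{k+1}| / |a_k| = [(2(k+1) + 8)/(2k + 8)] · 3·4/81, which tends to 4/27 as k → ∞.
Convergence for |z| · 4/27 < 1, i.e. |z| < 27/4. So R = 27/4.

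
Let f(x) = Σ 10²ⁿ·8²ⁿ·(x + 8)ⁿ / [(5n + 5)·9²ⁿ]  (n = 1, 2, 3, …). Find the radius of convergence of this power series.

R = 81/6400

Ratio test: |a_{n+1}/a_n| = [(5n + 5)/(5(n+1) + 5)] · 100·64/81 → 6400/81 as n → ∞.
The series converges when 6400/81 · |x + 8| < 1, giving R = 81/6400.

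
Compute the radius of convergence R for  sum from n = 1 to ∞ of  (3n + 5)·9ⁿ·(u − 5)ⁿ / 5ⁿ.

R = 5/9

The ratio of consecutive coefficients is [(3(n+1) + 5)/(3n + 5)] · 9/5 → 9/5.
Convergence for |u − 5| · 9/5 < 1, i.e. |u − 5| < 5/9. So R = 5/9.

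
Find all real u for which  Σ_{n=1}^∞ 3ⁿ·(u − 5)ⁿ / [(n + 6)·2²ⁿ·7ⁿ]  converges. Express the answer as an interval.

[-13/3, 43/3)

Ratio test: |a_{n+1}/a_n| = [(n + 6)/((n+1) + 6)] · 3/(4·7) → 3/28 as n → ∞.
The series converges when 3/28 · |u − 5| < 1, giving R = 28/3.
Check u = 43/3: comparison with the harmonic series Σ 1/n shows the series diverges.
At u = -13/3: the terms alternate in sign and decrease monotonically to 0 in absolute value (size ~ c/n), so the alternating series test gives convergence.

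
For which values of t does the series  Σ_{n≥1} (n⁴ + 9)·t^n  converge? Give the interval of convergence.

The ratio of consecutive coefficients is ((n+1)⁴ + 9)/(n⁴ + 9) → 1.
Convergence for |t| < 1, so R = 1.
At t = 1: the terms have absolute value of order n⁴, which does not tend to 0, so the series diverges by the divergence test.
When t = -1, the terms have absolute value of order n⁴, which does not tend to 0, so the series diverges by the divergence test.

(-1, 1)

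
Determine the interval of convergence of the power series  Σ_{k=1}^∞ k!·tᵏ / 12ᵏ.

By the ratio test, |a_{k+1}/a_k| = (k+1) · 1/12 → ∞.
The ratio grows without bound, so the series diverges whenever t ≠ 0; it converges only at t = 0. R = 0.

{0}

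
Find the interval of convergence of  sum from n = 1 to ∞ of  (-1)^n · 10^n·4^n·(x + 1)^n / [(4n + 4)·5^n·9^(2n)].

(-89/8, 73/8]

Apply the ratio test: |a_{n+1}| / |a_n| = [(4n + 4)/(4(n+1) + 4)] · 10·4/(5·81), which tends to 8/81 as n → ∞.
The series converges when 8/81 · |x + 1| < 1, giving R = 81/8.
When x = 73/8, the terms alternate in sign and decrease monotonically to 0 in absolute value (size ~ c/n), so the alternating series test gives convergence.
At x = -89/8: comparison with the harmonic series Σ 1/n shows the series diverges.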